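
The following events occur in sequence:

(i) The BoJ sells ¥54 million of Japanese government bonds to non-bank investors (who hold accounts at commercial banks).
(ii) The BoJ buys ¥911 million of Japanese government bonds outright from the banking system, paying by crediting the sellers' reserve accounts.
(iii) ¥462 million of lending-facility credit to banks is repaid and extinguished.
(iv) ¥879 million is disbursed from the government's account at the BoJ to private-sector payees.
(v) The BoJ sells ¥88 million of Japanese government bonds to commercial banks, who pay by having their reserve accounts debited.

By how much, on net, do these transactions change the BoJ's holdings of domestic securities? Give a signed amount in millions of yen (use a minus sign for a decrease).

Asset sale (to non-banks) ¥54 million: securities removed from the BoJ's portfolio → −¥54M.
OMO purchase (from banks) ¥911 million: securities added to the BoJ's portfolio → +¥911M.
Discount-window repayment ¥462 million: the BoJ's securities portfolio is untouched → 0.
Government spending ¥879 million: the BoJ's securities portfolio is untouched → 0.
OMO sale (to banks) ¥88 million: securities removed from the BoJ's portfolio → −¥88M.
Net: −54 + 911 + 0 + 0 − 88 = +¥769 million.

+¥769 million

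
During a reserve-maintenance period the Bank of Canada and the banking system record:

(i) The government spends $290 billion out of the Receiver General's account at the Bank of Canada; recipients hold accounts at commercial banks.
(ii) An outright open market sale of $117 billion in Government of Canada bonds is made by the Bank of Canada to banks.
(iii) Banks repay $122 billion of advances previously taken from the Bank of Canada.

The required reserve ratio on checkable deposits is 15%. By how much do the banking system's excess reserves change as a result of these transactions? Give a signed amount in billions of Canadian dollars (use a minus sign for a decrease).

+$7.5 billion

Government spending $290 billion: reserves +$290B, deposits +$290B.
OMO sale (to banks) $117 billion: reserves −$117B, deposits 0.
Discount-window repayment $122 billion: reserves −$122B, deposits 0.
Totals: Δreserves = +$51B, Δdeposits = +$290B.
Δrequired reserves = 15% × +$290B = +$43.5B.
Δexcess reserves = Δreserves − Δrequired = +$51B − (+$43.5B) = +$7.5 billion.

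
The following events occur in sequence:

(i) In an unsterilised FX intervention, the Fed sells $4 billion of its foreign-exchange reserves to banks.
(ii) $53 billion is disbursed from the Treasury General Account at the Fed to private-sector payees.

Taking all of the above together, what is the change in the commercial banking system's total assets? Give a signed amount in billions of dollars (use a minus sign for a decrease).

Fed balance sheet:
  Assets:      Foreign assets −$4B
  Liabilities: Bank reserves +$49B, Government deposits −$53B
Commercial banking system:
  Assets:      Reserves at CB +$49B, Foreign assets +$4B
  Liabilities: Checkable deposits +$53B
Change in total bank assets = +$53 billion.

+$53 billion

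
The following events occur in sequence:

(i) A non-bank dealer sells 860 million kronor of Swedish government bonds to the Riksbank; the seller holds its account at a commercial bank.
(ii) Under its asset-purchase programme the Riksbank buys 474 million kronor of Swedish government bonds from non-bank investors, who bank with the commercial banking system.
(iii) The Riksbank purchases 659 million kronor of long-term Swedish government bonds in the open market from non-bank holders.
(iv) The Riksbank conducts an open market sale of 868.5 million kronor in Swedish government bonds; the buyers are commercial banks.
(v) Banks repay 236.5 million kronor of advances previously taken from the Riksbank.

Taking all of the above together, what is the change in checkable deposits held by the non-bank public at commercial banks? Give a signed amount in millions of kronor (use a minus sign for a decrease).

Asset purchase (from non-banks) 860 million kronor: non-bank counterparties' bank balances rise → +860M.
Asset purchase (from non-banks) 474 million kronor: non-bank counterparties' bank balances rise → +474M.
Asset purchase (from non-banks) 659 million kronor: non-bank counterparties' bank balances rise → +659M.
OMO sale (to banks) 868.5 million kronor: the counterparty is a bank, so public deposits are unchanged → 0.
Discount-window repayment 236.5 million kronor: the counterparty is a bank, so public deposits are unchanged → 0.
Net: 860 + 474 + 659 + 0 + 0 = +1993 million.

+1993 million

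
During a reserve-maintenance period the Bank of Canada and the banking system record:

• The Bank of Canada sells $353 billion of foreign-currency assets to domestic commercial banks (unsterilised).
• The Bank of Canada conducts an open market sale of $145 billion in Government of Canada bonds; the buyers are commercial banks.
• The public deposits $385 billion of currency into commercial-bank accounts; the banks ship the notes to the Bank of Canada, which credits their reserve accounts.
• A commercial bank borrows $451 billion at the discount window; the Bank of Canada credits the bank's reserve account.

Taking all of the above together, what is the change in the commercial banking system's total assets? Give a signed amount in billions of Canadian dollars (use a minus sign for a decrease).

+$836 billion

FX sale $353 billion: just an asset swap on bank balance sheets → 0.
OMO sale (to banks) $145 billion: just an asset swap on bank balance sheets → 0.
Currency deposit $385 billion: bank balance sheets expand → +$385B.
Discount-window loan $451 billion: bank balance sheets expand → +$451B.
Net: 0 + 0 + 385 + 451 = +$836 billion.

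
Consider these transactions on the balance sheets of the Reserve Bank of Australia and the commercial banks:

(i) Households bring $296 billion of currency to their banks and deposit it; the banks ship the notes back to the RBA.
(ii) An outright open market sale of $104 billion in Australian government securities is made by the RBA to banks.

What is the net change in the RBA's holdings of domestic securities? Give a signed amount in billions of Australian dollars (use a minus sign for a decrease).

Currency deposit $296 billion: the RBA's securities portfolio is untouched → 0.
OMO sale (to banks) $104 billion: securities removed from the RBA's portfolio → −$104B.
Net: 0 − 104 = -$104 billion.

-$104 billion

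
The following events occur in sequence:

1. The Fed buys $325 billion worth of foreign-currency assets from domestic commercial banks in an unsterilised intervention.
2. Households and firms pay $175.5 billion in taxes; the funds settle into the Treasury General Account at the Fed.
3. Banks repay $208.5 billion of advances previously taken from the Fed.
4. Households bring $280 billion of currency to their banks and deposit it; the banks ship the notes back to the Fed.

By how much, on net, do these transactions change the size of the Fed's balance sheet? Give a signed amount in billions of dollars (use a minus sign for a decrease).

Fed balance sheet:
  Assets:      Loans to banks −$208.5B, Foreign assets +$325B
  Liabilities: Bank reserves +$221B, Currency in circulation −$280B, Government deposits +$175.5B
Commercial banking system:
  Assets:      Reserves at CB +$221B, Foreign assets −$325B
  Liabilities: Checkable deposits +$104.5B, Borrowings from CB −$208.5B
Change in total Fed assets = +$116.5 billion.

+$116.5 billion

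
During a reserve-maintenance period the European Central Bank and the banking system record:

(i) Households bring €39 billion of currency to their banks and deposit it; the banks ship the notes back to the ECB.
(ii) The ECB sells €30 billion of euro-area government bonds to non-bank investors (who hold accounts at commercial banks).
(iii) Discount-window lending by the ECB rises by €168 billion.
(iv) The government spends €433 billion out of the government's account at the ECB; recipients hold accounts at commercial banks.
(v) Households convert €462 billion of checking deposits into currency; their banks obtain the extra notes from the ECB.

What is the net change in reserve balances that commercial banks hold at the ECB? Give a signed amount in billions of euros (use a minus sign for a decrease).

ECB balance sheet:
  Assets:      Securities −€30B, Loans to banks +€168B
  Liabilities: Bank reserves +€148B, Currency in circulation +€423B, Government deposits −€433B
Commercial banking system:
  Assets:      Reserves at CB +€148B
  Liabilities: Checkable deposits −€20B, Borrowings from CB +€168B
So the change in reserve balances that commercial banks hold at the ECB is +€148 billion.

+€148 billion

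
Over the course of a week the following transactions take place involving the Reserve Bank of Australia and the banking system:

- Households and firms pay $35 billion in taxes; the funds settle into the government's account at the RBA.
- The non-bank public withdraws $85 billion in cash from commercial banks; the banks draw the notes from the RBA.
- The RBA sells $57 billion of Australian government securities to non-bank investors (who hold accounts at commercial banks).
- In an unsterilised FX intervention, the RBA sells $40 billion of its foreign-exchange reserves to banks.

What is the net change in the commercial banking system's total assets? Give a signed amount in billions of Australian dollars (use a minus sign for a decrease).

-$177 billion

Government account inflow $35 billion: bank balance sheets shrink → −$35B.
Currency withdrawal $85 billion: bank balance sheets shrink → −$85B.
Asset sale (to non-banks) $57 billion: bank balance sheets shrink → −$57B.
FX sale $40 billion: just an asset swap on bank balance sheets → 0.
Net: −35 − 85 − 57 + 0 = -$177 billion.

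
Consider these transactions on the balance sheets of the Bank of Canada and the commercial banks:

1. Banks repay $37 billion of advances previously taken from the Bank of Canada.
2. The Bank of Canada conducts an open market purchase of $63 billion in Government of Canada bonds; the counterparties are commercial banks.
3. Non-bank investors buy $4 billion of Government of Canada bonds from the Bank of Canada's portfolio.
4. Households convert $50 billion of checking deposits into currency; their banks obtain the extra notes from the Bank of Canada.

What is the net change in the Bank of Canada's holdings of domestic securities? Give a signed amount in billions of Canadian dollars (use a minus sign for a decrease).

+$59 billion

Bank of Canada balance sheet:
  Assets:      Securities +$59B, Loans to banks −$37B
  Liabilities: Bank reserves −$28B, Currency in circulation +$50B
Commercial banking system:
  Assets:      Reserves at CB −$28B, Securities −$63B
  Liabilities: Checkable deposits −$54B, Borrowings from CB −$37B
So the change in the Bank of Canada's holdings of domestic securities is +$59 billion.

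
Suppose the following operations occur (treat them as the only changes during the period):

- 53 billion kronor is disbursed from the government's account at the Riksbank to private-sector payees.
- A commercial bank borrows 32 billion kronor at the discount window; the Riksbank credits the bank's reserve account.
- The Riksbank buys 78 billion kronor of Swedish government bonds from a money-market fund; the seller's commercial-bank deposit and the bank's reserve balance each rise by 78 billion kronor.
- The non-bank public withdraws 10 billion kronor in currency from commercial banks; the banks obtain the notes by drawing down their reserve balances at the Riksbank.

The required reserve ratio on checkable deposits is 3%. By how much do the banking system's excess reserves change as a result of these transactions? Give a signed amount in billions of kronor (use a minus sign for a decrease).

Government spending 53 billion kronor: reserves +53B, deposits +53B.
Discount-window loan 32 billion kronor: reserves +32B, deposits 0.
Asset purchase (from non-banks) 78 billion kronor: reserves +78B, deposits +78B.
Currency withdrawal 10 billion kronor: reserves −10B, deposits −10B.
Totals: Δreserves = +153B, Δdeposits = +121B.
Δrequired reserves = 3% × +121B = +3.63B.
Δexcess reserves = Δreserves − Δrequired = +153B − (+3.63B) = +149.37 billion.

+149.37 billion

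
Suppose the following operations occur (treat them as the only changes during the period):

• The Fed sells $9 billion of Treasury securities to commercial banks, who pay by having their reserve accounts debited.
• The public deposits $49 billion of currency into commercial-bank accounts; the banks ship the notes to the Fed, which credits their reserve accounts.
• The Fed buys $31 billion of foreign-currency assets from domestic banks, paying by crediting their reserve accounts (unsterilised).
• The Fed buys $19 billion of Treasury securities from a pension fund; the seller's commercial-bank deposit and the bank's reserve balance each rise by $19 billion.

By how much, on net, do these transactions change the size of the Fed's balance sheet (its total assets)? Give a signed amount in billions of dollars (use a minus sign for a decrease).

OMO sale (to banks) $9 billion: a Fed asset is shed → −$9B.
Currency deposit $49 billion: only the composition of liabilities changes → 0.
FX purchase $31 billion: a Fed asset is acquired → +$31B.
Asset purchase (from non-banks) $19 billion: a Fed asset is acquired → +$19B.
Net: −9 + 0 + 31 + 19 = +$41 billion.

+$41 billion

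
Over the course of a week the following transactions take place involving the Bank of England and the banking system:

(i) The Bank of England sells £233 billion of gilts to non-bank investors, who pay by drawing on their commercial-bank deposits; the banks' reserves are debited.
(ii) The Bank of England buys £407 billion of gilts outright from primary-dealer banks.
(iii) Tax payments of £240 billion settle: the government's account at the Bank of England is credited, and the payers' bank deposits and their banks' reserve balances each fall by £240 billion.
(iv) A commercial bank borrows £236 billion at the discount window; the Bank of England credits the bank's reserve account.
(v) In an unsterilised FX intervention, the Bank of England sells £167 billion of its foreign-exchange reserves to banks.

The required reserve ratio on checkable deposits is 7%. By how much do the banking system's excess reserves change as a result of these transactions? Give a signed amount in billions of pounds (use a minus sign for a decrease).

Asset sale (to non-banks) £233 billion: reserves −£233B, deposits −£233B.
OMO purchase (from banks) £407 billion: reserves +£407B, deposits 0.
Government account inflow £240 billion: reserves −£240B, deposits −£240B.
Discount-window loan £236 billion: reserves +£236B, deposits 0.
FX sale £167 billion: reserves −£167B, deposits 0.
Totals: Δreserves = +£3B, Δdeposits = −£473B.
Δrequired reserves = 7% × −£473B = −£33.11B.
Δexcess reserves = Δreserves − Δrequired = +£3B − (−£33.11B) = +£36.11 billion.

+£36.11 billion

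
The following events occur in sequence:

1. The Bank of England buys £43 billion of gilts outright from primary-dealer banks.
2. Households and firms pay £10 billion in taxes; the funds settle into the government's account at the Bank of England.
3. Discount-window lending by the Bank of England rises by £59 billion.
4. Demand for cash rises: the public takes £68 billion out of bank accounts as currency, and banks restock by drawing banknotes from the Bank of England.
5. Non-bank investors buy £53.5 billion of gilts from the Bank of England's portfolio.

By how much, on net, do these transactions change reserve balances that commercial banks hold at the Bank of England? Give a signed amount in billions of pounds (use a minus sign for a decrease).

OMO purchase (from banks) £43 billion: the Bank of England pays by crediting reserve accounts → +£43B.
Government account inflow £10 billion: funds move from bank reserves into the government account → −£10B.
Discount-window loan £59 billion: the loan is credited to the bank's reserve account → +£59B.
Currency withdrawal £68 billion: banks swap reserves for currency → −£68B.
Asset sale (to non-banks) £53.5 billion: the non-bank buyers' banks settle from reserves → −£53.5B.
Net: 43 − 10 + 59 − 68 − 53.5 = -£29.5 billion.

-£29.5 billion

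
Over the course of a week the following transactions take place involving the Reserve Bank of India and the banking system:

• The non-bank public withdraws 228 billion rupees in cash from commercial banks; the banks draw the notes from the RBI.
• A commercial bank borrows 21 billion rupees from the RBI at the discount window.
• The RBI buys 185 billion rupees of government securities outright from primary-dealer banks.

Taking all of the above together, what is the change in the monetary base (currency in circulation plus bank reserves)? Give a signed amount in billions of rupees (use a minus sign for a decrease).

+206 billion

Currency withdrawal 228 billion rupees: just a shift between currency and reserves — both are base money → 0.
Discount-window loan 21 billion rupees: RBI balance sheet expands → +21B.
OMO purchase (from banks) 185 billion rupees: RBI balance sheet expands → +185B.
Net: 0 + 21 + 185 = +206 billion.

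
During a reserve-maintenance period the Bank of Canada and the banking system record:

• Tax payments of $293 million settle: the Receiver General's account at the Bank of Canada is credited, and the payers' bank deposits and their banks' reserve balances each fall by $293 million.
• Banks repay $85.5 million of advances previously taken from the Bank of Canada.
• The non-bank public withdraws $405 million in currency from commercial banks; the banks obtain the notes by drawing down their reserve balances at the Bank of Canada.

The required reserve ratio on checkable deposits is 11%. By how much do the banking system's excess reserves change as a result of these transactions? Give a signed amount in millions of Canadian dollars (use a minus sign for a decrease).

Government account inflow $293 million: reserves −$293M, deposits −$293M.
Discount-window repayment $85.5 million: reserves −$85.5M, deposits 0.
Currency withdrawal $405 million: reserves −$405M, deposits −$405M.
Totals: Δreserves = −$783.5M, Δdeposits = −$698M.
Δrequired reserves = 11% × −$698M = −$76.78M.
Δexcess reserves = Δreserves − Δrequired = −$783.5M − (−$76.78M) = -$706.72 million.

-$706.72 million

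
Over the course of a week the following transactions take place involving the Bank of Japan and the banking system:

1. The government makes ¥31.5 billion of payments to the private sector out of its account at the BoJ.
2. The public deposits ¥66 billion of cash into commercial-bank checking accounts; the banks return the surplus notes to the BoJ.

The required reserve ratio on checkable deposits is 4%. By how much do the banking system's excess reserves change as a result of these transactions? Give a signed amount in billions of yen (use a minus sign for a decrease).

+¥93.6 billion

Government spending ¥31.5 billion: reserves +¥31.5B, deposits +¥31.5B.
Currency deposit ¥66 billion: reserves +¥66B, deposits +¥66B.
Totals: Δreserves = +¥97.5B, Δdeposits = +¥97.5B.
Δrequired reserves = 4% × +¥97.5B = +¥3.9B.
Δexcess reserves = Δreserves − Δrequired = +¥97.5B − (+¥3.9B) = +¥93.6 billion.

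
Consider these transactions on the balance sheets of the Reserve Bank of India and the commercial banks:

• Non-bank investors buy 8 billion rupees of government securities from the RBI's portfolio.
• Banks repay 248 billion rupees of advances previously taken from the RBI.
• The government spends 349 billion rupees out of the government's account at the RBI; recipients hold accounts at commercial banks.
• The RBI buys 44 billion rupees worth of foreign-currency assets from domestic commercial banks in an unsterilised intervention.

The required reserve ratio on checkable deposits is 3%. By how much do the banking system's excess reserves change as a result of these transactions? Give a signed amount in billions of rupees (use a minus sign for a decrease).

+126.77 billion

Asset sale (to non-banks) 8 billion rupees: reserves −8B, deposits −8B.
Discount-window repayment 248 billion rupees: reserves −248B, deposits 0.
Government spending 349 billion rupees: reserves +349B, deposits +349B.
FX purchase 44 billion rupees: reserves +44B, deposits 0.
Totals: Δreserves = +137B, Δdeposits = +341B.
Δrequired reserves = 3% × +341B = +10.23B.
Δexcess reserves = Δreserves − Δrequired = +137B − (+10.23B) = +126.77 billion.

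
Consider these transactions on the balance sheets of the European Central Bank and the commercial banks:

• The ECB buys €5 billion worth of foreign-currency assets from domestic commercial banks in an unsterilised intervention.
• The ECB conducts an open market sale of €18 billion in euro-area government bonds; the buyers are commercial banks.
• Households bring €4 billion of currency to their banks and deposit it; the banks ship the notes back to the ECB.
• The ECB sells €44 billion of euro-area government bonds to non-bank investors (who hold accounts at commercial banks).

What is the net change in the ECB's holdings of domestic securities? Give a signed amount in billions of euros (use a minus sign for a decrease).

FX purchase €5 billion: the ECB's securities portfolio is untouched → 0.
OMO sale (to banks) €18 billion: securities removed from the ECB's portfolio → −€18B.
Currency deposit €4 billion: the ECB's securities portfolio is untouched → 0.
Asset sale (to non-banks) €44 billion: securities removed from the ECB's portfolio → −€44B.
Net: 0 − 18 + 0 − 44 = -€62 billion.

-€62 billion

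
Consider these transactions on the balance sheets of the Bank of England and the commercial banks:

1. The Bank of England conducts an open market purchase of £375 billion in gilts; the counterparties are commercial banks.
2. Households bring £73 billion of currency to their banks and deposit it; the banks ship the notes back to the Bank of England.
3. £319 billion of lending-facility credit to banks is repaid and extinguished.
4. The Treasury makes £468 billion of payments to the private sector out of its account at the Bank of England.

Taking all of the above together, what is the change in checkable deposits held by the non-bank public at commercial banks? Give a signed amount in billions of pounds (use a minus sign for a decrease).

+£541 billion

OMO purchase (from banks) £375 billion: the counterparty is a bank, so public deposits are unchanged → 0.
Currency deposit £73 billion: non-bank counterparties' bank balances rise → +£73B.
Discount-window repayment £319 billion: the counterparty is a bank, so public deposits are unchanged → 0.
Government spending £468 billion: non-bank counterparties' bank balances rise → +£468B.
Net: 0 + 73 + 0 + 468 = +£541 billion.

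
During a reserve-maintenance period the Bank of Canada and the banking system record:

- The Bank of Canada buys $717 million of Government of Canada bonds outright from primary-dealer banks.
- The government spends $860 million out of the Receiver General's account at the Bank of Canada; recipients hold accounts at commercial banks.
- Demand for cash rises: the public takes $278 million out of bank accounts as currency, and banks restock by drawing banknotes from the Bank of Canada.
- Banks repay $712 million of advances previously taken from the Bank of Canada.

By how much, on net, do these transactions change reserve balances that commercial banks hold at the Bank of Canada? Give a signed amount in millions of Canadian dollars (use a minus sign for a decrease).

+$587 million

OMO purchase (from banks) $717 million: the Bank of Canada pays by crediting reserve accounts → +$717M.
Government spending $860 million: government payments flow into bank reserve accounts → +$860M.
Currency withdrawal $278 million: banks swap reserves for currency → −$278M.
Discount-window repayment $712 million: repayment is debited from reserves → −$712M.
Net: 717 + 860 − 278 − 712 = +$587 million.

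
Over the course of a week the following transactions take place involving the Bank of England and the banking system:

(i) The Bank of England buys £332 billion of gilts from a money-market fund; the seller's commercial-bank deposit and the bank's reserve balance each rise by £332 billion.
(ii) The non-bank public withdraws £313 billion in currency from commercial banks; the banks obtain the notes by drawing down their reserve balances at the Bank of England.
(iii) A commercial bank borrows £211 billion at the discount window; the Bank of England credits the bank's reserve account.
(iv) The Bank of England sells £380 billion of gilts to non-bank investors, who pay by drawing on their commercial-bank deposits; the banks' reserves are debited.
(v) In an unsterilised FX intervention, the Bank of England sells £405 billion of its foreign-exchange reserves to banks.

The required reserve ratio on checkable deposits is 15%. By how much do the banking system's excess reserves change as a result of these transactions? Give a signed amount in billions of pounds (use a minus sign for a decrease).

Asset purchase (from non-banks) £332 billion: reserves +£332B, deposits +£332B.
Currency withdrawal £313 billion: reserves −£313B, deposits −£313B.
Discount-window loan £211 billion: reserves +£211B, deposits 0.
Asset sale (to non-banks) £380 billion: reserves −£380B, deposits −£380B.
FX sale £405 billion: reserves −£405B, deposits 0.
Totals: Δreserves = −£555B, Δdeposits = −£361B.
Δrequired reserves = 15% × −£361B = −£54.15B.
Δexcess reserves = Δreserves − Δrequired = −£555B − (−£54.15B) = -£500.85 billion.

-£500.85 billion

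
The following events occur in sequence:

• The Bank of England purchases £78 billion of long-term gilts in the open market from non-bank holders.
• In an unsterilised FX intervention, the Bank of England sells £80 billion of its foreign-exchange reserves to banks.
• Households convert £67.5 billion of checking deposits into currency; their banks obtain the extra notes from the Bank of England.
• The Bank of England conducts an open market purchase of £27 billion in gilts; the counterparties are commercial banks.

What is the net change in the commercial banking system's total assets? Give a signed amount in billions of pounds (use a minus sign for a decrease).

Bank of England balance sheet:
  Assets:      Securities +£105B, Foreign assets −£80B
  Liabilities: Bank reserves −£42.5B, Currency in circulation +£67.5B
Commercial banking system:
  Assets:      Reserves at CB −£42.5B, Securities −£27B, Foreign assets +£80B
  Liabilities: Checkable deposits +£10.5B
Change in total bank assets = +£10.5 billion.

+£10.5 billion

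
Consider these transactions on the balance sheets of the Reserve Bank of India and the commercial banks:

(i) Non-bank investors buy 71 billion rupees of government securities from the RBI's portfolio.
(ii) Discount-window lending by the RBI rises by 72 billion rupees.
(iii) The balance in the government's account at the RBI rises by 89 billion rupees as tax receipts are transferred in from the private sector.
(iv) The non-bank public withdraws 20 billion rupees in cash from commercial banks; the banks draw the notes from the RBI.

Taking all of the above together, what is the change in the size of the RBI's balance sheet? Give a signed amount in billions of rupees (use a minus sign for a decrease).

+1 billion

RBI balance sheet:
  Assets:      Securities −71B, Loans to banks +72B
  Liabilities: Bank reserves −108B, Currency in circulation +20B, Government deposits +89B
Commercial banking system:
  Assets:      Reserves at CB −108B
  Liabilities: Checkable deposits −180B, Borrowings from CB +72B
Change in total RBI assets = +1 billion.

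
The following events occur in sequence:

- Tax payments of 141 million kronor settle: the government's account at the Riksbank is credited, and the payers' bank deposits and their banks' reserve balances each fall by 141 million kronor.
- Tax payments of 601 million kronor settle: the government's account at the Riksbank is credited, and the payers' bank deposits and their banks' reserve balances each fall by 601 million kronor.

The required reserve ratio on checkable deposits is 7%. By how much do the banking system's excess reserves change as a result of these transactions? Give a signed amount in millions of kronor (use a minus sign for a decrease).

Government account inflow 141 million kronor: reserves −141M, deposits −141M.
Government account inflow 601 million kronor: reserves −601M, deposits −601M.
Totals: Δreserves = −742M, Δdeposits = −742M.
Δrequired reserves = 7% × −742M = −51.94M.
Δexcess reserves = Δreserves − Δrequired = −742M − (−51.94M) = -690.06 million.

-690.06 million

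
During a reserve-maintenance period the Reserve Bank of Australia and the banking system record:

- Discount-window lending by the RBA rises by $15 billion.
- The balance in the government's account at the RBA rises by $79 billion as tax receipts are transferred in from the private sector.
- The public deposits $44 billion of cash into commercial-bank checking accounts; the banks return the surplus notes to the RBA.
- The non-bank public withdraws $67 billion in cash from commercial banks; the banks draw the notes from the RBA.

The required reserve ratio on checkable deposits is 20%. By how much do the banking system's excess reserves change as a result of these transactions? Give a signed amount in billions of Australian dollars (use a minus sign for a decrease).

-$66.6 billion

Discount-window loan $15 billion: reserves +$15B, deposits 0.
Government account inflow $79 billion: reserves −$79B, deposits −$79B.
Currency deposit $44 billion: reserves +$44B, deposits +$44B.
Currency withdrawal $67 billion: reserves −$67B, deposits −$67B.
Totals: Δreserves = −$87B, Δdeposits = −$102B.
Δrequired reserves = 20% × −$102B = −$20.4B.
Δexcess reserves = Δreserves − Δrequired = −$87B − (−$20.4B) = -$66.6 billion.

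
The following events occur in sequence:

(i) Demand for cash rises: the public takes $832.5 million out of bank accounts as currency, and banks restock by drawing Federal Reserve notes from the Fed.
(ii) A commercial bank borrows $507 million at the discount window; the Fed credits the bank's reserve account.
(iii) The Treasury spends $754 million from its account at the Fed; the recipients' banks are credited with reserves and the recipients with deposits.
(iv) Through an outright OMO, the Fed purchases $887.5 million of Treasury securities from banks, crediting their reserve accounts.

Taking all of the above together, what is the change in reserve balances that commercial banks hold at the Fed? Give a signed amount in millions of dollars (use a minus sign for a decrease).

+$1316 million

Currency withdrawal $832.5 million: banks swap reserves for currency → −$832.5M.
Discount-window loan $507 million: the loan is credited to the bank's reserve account → +$507M.
Government spending $754 million: government payments flow into bank reserve accounts → +$754M.
OMO purchase (from banks) $887.5 million: the Fed pays by crediting reserve accounts → +$887.5M.
Net: −832.5 + 507 + 754 + 887.5 = +$1316 million.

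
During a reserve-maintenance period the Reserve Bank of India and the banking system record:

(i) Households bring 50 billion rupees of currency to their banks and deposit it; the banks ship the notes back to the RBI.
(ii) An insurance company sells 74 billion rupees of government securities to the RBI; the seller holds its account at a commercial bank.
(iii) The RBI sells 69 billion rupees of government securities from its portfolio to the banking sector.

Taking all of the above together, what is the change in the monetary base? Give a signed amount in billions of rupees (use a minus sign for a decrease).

Currency deposit 50 billion rupees: just a shift between currency and reserves — both are base money → 0.
Asset purchase (from non-banks) 74 billion rupees: RBI balance sheet expands → +74B.
OMO sale (to banks) 69 billion rupees: RBI balance sheet contracts → −69B.
Net: 0 + 74 − 69 = +5 billion.

+5 billion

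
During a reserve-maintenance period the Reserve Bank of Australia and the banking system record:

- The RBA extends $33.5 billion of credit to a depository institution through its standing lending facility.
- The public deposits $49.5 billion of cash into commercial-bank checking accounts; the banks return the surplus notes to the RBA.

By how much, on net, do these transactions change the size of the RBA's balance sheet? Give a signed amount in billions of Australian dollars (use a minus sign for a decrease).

Discount-window loan $33.5 billion: an RBA asset is acquired → +$33.5B.
Currency deposit $49.5 billion: only the composition of liabilities changes → 0.
Net: 33.5 + 0 = +$33.5 billion.

+$33.5 billion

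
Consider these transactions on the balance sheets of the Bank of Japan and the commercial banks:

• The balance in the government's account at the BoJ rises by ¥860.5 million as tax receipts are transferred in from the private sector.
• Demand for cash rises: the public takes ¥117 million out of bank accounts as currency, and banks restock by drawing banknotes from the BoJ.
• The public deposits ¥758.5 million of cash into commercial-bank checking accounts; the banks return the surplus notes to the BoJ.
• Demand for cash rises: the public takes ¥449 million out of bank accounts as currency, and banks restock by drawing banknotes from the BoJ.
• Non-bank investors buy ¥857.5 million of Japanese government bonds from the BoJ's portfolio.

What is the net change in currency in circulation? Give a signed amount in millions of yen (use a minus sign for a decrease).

Government account inflow ¥860.5 million: no currency enters or leaves circulation → 0.
Currency withdrawal ¥117 million: notes leave the central bank → +¥117M.
Currency deposit ¥758.5 million: notes return to the central bank → −¥758.5M.
Currency withdrawal ¥449 million: notes leave the central bank → +¥449M.
Asset sale (to non-banks) ¥857.5 million: no currency enters or leaves circulation → 0.
Net: 0 + 117 − 758.5 + 449 + 0 = -¥192.5 million.

-¥192.5 million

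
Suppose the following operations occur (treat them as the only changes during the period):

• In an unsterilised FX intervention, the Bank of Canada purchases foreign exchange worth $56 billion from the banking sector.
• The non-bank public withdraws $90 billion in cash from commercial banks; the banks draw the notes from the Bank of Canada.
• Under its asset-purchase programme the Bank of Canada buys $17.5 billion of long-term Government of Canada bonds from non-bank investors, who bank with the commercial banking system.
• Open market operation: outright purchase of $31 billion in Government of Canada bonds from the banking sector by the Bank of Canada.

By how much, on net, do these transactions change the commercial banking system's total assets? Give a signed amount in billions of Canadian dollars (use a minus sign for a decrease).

-$72.5 billion

FX purchase $56 billion: just an asset swap on bank balance sheets → 0.
Currency withdrawal $90 billion: bank balance sheets shrink → −$90B.
Asset purchase (from non-banks) $17.5 billion: bank balance sheets expand → +$17.5B.
OMO purchase (from banks) $31 billion: just an asset swap on bank balance sheets → 0.
Net: 0 − 90 + 17.5 + 0 = -$72.5 billion.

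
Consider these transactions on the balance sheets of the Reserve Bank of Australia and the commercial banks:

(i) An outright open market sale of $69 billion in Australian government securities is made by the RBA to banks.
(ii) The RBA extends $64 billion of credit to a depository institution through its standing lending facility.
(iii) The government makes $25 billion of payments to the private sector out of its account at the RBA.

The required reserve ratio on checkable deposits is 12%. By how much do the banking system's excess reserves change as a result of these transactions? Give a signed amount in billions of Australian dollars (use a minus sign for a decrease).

OMO sale (to banks) $69 billion: reserves −$69B, deposits 0.
Discount-window loan $64 billion: reserves +$64B, deposits 0.
Government spending $25 billion: reserves +$25B, deposits +$25B.
Totals: Δreserves = +$20B, Δdeposits = +$25B.
Δrequired reserves = 12% × +$25B = +$3B.
Δexcess reserves = Δreserves − Δrequired = +$20B − (+$3B) = +$17 billion.

+$17 billion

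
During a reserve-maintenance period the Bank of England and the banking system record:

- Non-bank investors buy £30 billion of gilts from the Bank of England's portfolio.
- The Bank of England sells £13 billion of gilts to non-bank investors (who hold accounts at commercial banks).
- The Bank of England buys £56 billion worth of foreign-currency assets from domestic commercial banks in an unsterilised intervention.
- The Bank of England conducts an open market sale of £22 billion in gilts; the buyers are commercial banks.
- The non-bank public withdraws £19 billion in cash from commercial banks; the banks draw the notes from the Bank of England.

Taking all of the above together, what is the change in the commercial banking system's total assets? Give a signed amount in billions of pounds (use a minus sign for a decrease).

-£62 billion

Bank of England balance sheet:
  Assets:      Securities −£65B, Foreign assets +£56B
  Liabilities: Bank reserves −£28B, Currency in circulation +£19B
Commercial banking system:
  Assets:      Reserves at CB −£28B, Securities +£22B, Foreign assets −£56B
  Liabilities: Checkable deposits −£62B
Change in total bank assets = -£62 billion.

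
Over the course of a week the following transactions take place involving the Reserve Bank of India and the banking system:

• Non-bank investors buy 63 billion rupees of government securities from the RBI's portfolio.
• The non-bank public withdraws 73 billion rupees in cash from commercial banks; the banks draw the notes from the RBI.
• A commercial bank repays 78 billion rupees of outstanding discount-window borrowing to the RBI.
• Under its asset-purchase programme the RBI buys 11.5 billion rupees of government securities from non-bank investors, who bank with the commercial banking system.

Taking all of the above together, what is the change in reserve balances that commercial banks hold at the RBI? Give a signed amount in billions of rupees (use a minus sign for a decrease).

Asset sale (to non-banks) 63 billion rupees: the non-bank buyers' banks settle from reserves → −63B.
Currency withdrawal 73 billion rupees: banks swap reserves for currency → −73B.
Discount-window repayment 78 billion rupees: repayment is debited from reserves → −78B.
Asset purchase (from non-banks) 11.5 billion rupees: the RBI pays by crediting reserve accounts → +11.5B.
Net: −63 − 73 − 78 + 11.5 = -202.5 billion.

-202.5 billion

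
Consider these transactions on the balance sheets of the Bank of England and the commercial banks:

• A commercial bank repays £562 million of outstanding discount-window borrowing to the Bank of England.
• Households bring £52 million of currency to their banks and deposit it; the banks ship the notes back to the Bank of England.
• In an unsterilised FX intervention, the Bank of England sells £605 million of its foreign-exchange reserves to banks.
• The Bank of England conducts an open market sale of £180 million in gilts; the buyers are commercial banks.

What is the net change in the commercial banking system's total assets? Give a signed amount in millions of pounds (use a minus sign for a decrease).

Bank of England balance sheet:
  Assets:      Securities −£180M, Loans to banks −£562M, Foreign assets −£605M
  Liabilities: Bank reserves −£1295M, Currency in circulation −£52M
Commercial banking system:
  Assets:      Reserves at CB −£1295M, Securities +£180M, Foreign assets +£605M
  Liabilities: Checkable deposits +£52M, Borrowings from CB −£562M
Change in total bank assets = -£510 million.

-£510 million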